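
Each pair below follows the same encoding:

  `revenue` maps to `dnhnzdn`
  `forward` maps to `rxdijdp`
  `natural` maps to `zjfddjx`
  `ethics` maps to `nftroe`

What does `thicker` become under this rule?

The shift depends on letter class: consonant r→d is +12, but vowel e→n is +9. The rule splits by letter class: vowels +9, consonants +12.
For thicker: t(cons)+12=f, h(cons)+12=t, i(vowel)+9=r, c(cons)+12=o, k(cons)+12=w, e(vowel)+9=n, r(cons)+12=d.

ftrownd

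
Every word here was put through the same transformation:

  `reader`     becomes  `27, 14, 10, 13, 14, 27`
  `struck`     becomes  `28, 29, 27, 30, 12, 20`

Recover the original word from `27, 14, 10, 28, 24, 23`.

reason

Each letter is replaced by its alphabet position (a=1..z=26) + 9.
Decoding 27, 14, 10, 28, 24, 23: 27→(27−9)÷1=18=r, 14→(14−9)÷1=5=e, 10→(10−9)÷1=1=a, 28→(28−9)÷1=19=s, 24→(24−9)÷1=15=o, 23→(23−9)÷1=14=n.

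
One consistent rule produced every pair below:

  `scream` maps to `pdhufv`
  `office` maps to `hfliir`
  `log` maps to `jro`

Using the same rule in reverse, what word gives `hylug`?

The output letters match the input read backwards, each shifted +3: scream reversed is maercs. The word is reversed, then every letter is shifted forward by 3.
Undoing it on hylug: shift back: h−3=e, y−3=v, l−3=i, u−3=r, g−3=d → evird; then reverse → drive.

drive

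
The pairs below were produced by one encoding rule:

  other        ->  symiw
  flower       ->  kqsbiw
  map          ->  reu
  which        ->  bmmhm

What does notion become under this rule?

ssymss

The shift depends on letter class: consonant t→y is +5, but vowel o→s is +4. Vowels shift forward by 4 and consonants shift forward by 5.
Applying it to notion: n(cons)+5=s, o(vowel)+4=s, t(cons)+5=y, i(vowel)+4=m, o(vowel)+4=s, n(cons)+5=s.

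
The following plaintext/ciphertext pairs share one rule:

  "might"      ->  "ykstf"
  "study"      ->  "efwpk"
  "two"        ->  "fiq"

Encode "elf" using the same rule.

The shift depends on letter class: consonant m→y is +12, but vowel i→k is +2. Two shifts are in play — +2 for a/e/i/o/u, +12 for every other letter.
On elf: e(vowel)+2=g, l(cons)+12=x, f(cons)+12=r.

gxr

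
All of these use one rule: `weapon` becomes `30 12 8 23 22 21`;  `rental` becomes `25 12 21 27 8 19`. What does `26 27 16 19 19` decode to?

still

The number is (letter's place in the alphabet, a=1) + 7.
Reversing it on 26 27 16 19 19: 26→(26−7)÷1=19=s, 27→(27−7)÷1=20=t, 16→(16−7)÷1=9=i, 19→(19−7)÷1=12=l, 19→(19−7)÷1=12=l.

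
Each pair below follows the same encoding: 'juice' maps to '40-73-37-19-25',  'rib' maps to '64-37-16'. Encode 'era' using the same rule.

25-64-13

j(#10)→40 and u(#21)→73: differences scale by 3, so n = 3·pos + 10. Each letter becomes 3×(its alphabet position, a=1..z=26) + 10.
Applying it to era: e=5→25, r=18→64, a=1→13.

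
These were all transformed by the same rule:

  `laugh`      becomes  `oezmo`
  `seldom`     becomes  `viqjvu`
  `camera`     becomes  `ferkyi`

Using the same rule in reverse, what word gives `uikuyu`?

In laugh: l→o is +3, a→e is +4, u→z is +5, g→m is +6 — the shift increases by 1 each position. Each letter shifts forward by (position + 3), i.e. 3, 4, 5, … — the shift grows by one for each successive letter.
Decoding uikuyu: u−3=r, i−4=e, k−5=f, u−6=o, y−7=r, u−8=m.

reform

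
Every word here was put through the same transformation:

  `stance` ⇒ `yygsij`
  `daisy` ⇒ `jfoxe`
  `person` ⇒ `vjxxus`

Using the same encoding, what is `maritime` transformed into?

sfxnznsj

Shifts by position in stance: pos 0: s→y (+6), pos 1: t→y (+5), pos 2: a→g (+6), pos 3: n→s (+5) — repeating every 2. The shifts repeat in a cycle of length 2: positions 0,1,… shift by +6, +5, then the pattern repeats.
Applying it to maritime: m+6=s, a+5=f, r+6=x, i+5=n, t+6=z, i+5=n, m+6=s, e+5=j.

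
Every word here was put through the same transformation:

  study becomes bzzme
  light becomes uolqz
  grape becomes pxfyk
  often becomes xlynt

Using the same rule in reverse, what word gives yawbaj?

The shifts repeat in a cycle of length 3: positions 0,1,… shift by +9, +6, +5, then the pattern repeats.
Decoding yawbaj: y−9=p, a−6=u, w−5=r, b−9=s, a−6=u, j−5=e.

pursue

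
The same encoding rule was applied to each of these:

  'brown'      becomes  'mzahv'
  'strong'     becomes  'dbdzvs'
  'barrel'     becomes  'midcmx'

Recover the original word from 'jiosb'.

yacht

Shifts by position in brown: pos 0: b→m (+11), pos 1: r→z (+8), pos 2: o→a (+12), pos 3: w→h (+11), pos 4: n→v (+8) — repeating every 3. It's a Vigenère-style cipher with numeric key [11,8,12]: position i shifts by key[i mod 3].
Reversing it on jiosb: j−11=y, i−8=a, o−12=c, s−11=h, b−8=t.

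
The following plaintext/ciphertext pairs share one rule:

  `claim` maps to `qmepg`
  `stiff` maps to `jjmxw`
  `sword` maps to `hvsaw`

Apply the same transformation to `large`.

ikvep

The output letters match the input read backwards, each shifted +4: claim reversed is mialc. Two steps: reverse the string, then apply a Caesar shift of +4.
On large: reverse → egral; then shift: e+4=i, g+4=k, r+4=v, a+4=e, l+4=p.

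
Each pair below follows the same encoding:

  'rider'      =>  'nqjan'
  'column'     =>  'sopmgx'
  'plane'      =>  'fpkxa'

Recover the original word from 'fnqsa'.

price

r(17)→n(13) and i(8)→q(16) fit y≡17x+10 (mod 26); the inverse of 17 mod 26 is 23. Each letter's alphabet position (a=0..z=25) is mapped through 17·x+10 mod 26 — an affine cipher.
Decoding fnqsa: f(5)→23·(5−10)≡15=p; n(13)→23·(13−10)≡17=r; q(16)→23·(16−10)≡8=i; s(18)→23·(18−10)≡2=c; a(0)→23·(0−10)≡4=e (all mod 26).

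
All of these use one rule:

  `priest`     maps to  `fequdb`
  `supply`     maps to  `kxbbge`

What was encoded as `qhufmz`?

The word is reversed, then every letter is shifted forward by 12.
Decoding qhufmz: shift back: q−12=e, h−12=v, u−12=i, f−12=t, m−12=a, z−12=n → evitan; then reverse → native.

native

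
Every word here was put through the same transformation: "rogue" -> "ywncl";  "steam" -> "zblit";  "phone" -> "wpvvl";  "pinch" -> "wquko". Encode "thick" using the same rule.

appkr

It's a Vigenère-style cipher with numeric key [7,8]: position i shifts by key[i mod 2].
For thick: t+7=a, h+8=p, i+7=p, c+8=k, k+7=r.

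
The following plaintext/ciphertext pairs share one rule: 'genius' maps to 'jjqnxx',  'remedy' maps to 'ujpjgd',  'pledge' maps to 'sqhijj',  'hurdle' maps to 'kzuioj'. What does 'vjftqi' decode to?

Shifts by position in genius: pos 0: g→j (+3), pos 1: e→j (+5), pos 2: n→q (+3), pos 3: i→n (+5) — repeating every 2. It's a Vigenère-style cipher with numeric key [3,5]: position i shifts by key[i mod 2].
Decoding vjftqi: v−3=s, j−5=e, f−3=c, t−5=o, q−3=n, i−5=d.

second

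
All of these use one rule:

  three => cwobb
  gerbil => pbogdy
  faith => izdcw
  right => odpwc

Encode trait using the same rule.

t(19)→c(2) and h(7)→w(22) fit y≡7x+25 (mod 26); the inverse of 7 mod 26 is 15. Treating letters as 0–25, the rule is x ↦ 7x + 25 (mod 26).
On trait: t(19)→7·19+25≡2=c; r(17)→7·17+25≡14=o; a(0)→7·0+25≡25=z; i(8)→7·8+25≡3=d; t(19)→7·19+25≡2=c (all mod 26).

cozdc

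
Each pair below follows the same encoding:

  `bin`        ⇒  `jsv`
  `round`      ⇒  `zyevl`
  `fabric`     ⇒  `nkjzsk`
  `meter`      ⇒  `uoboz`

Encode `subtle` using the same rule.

aejbto

Two shifts are in play — +10 for a/e/i/o/u, +8 for every other letter.
On subtle: s(cons)+8=a, u(vowel)+10=e, b(cons)+8=j, t(cons)+8=b, l(cons)+8=t, e(vowel)+10=o.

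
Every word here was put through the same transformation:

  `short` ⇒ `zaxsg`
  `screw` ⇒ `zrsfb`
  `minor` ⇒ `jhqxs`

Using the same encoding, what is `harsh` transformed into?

s(18)→z(25) and h(7)→a(0) fit y≡7x+3 (mod 26); the inverse of 7 mod 26 is 15. Treating letters as 0–25, the rule is x ↦ 7x + 3 (mod 26).
Applying it to harsh: h(7)→7·7+3≡0=a; a(0)→7·0+3≡3=d; r(17)→7·17+3≡18=s; s(18)→7·18+3≡25=z; h(7)→7·7+3≡0=a (all mod 26).

adsza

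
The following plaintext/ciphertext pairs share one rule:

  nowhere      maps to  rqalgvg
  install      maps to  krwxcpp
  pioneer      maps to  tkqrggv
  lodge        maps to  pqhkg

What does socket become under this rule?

wqgogx

The shift depends on letter class: consonant n→r is +4, but vowel o→q is +2. The rule splits by letter class: vowels +2, consonants +4.
Applying it to socket: s(cons)+4=w, o(vowel)+2=q, c(cons)+4=g, k(cons)+4=o, e(vowel)+2=g, t(cons)+4=x.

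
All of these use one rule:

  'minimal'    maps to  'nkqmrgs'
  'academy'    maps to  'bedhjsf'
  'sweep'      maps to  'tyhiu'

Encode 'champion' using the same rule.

In minimal: m→n is +1, i→k is +2, n→q is +3, i→m is +4 — the shift increases by 1 each position. Letter i (0-indexed) is shifted by i+1, so successive shifts are 1, 2, 3, ….
On champion: c+1=d, h+2=j, a+3=d, m+4=q, p+5=u, i+6=o, o+7=v, n+8=v.

djdquovv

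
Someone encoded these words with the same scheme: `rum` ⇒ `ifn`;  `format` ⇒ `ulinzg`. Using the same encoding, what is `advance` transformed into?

Each letter is replaced by its mirror in the alphabet: a↔z, b↔y, c↔x, and so on (the Atbash cipher).
For advance: a↔z, d↔w, v↔e, a↔z, n↔m, c↔x, e↔v.

zwezmxv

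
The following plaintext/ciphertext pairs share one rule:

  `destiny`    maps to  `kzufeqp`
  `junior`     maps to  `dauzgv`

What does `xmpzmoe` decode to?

scandal

The output letters match the input read backwards, each shifted +12: destiny reversed is ynitsed. Read the word backwards and shift each letter +12.
Undoing it on xmpzmoe: shift back: x−12=l, m−12=a, p−12=d, z−12=n, m−12=a, o−12=c, e−12=s → ladnacs; then reverse → scandal.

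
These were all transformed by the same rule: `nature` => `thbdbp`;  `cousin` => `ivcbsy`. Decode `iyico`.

In nature: n→t is +6, a→h is +7, t→b is +8, u→d is +9 — the shift increases by 1 each position. The shift increases by 1 at each position, starting from +6: 6, 7, 8, ….
Decoding iyico: i−6=c, y−7=r, i−8=a, c−9=t, o−10=e.

crate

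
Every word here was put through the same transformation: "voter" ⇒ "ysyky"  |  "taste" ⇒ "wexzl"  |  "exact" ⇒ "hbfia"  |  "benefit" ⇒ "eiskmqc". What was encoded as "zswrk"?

The shift increases by 1 at each position, starting from +3: 3, 4, 5, ….
Undoing it on zswrk: z−3=w, s−4=o, w−5=r, r−6=l, k−7=d.

world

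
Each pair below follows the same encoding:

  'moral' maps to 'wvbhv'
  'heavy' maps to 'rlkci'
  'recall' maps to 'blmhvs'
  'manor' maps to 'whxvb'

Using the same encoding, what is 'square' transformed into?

cxehbl

Shifts by position in moral: pos 0: m→w (+10), pos 1: o→v (+7), pos 2: r→b (+10), pos 3: a→h (+7) — repeating every 2. The shifts repeat in a cycle of length 2: positions 0,1,… shift by +10, +7, then the pattern repeats.
For square: s+10=c, q+7=x, u+10=e, a+7=h, r+10=b, e+7=l.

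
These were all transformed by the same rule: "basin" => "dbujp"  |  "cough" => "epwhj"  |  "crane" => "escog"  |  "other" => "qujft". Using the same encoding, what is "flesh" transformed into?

It's a Vigenère-style cipher with numeric key [2,1]: position i shifts by key[i mod 2].
For flesh: f+2=h, l+1=m, e+2=g, s+1=t, h+2=j.

hmgtj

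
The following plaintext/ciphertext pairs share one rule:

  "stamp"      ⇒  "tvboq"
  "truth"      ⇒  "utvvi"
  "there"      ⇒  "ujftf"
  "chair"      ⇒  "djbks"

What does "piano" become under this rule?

qkbpp

Shifts by position in stamp: pos 0: s→t (+1), pos 1: t→v (+2), pos 2: a→b (+1), pos 3: m→o (+2) — repeating every 2. A repeating key of period 2 is used — shifts +1, +2 over and over.
For piano: p+1=q, i+2=k, a+1=b, n+2=p, o+1=p.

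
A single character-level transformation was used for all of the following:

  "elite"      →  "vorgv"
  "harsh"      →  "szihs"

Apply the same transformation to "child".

Each pair mirrors across the alphabet (e↔v, l↔o, i↔r): positions sum to 25. Letters are reflected about the middle of the alphabet (position → 25−position): Atbash.
For child: c↔x, h↔s, i↔r, l↔o, d↔w.

xsrow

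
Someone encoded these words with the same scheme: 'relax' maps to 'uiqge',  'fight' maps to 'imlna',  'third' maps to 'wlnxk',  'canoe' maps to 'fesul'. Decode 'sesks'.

panel

In relax: r→u is +3, e→i is +4, l→q is +5, a→g is +6 — the shift increases by 1 each position. Letter i (0-indexed) is shifted by i+3, so successive shifts are 3, 4, 5, ….
Decoding sesks: s−3=p, e−4=a, s−5=n, k−6=e, s−7=l.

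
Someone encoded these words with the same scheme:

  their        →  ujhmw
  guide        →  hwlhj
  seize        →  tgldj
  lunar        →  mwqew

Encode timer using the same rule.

In their: t→u is +1, h→j is +2, e→h is +3, i→m is +4 — the shift increases by 1 each position. Each letter shifts forward by (position + 1), i.e. 1, 2, 3, … — the shift grows by one for each successive letter.
On timer: t+1=u, i+2=k, m+3=p, e+4=i, r+5=w.

ukpiw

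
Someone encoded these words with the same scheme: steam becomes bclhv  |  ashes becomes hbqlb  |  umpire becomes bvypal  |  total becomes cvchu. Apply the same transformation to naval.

The shift depends on letter class: consonant s→b is +9, but vowel e→l is +7. Vowels shift forward by 7 and consonants shift forward by 9.
On naval: n(cons)+9=w, a(vowel)+7=h, v(cons)+9=e, a(vowel)+7=h, l(cons)+9=u.

whehu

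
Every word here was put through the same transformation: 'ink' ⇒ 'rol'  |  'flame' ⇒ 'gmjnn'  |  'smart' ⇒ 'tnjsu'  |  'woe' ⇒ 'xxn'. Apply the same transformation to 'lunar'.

mdojs

The shift depends on letter class: consonant n→o is +1, but vowel i→r is +9. Vowels shift forward by 9 and consonants shift forward by 1.
Applying it to lunar: l(cons)+1=m, u(vowel)+9=d, n(cons)+1=o, a(vowel)+9=j, r(cons)+1=s.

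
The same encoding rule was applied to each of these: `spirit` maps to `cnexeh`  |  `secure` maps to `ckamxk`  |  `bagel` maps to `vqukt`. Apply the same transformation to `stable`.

This is an affine cipher: with a=0,…,z=25, each position x becomes (5x+16) mod 26.
Applying it to stable: s(18)→5·18+16≡2=c; t(19)→5·19+16≡7=h; a(0)→5·0+16≡16=q; b(1)→5·1+16≡21=v; l(11)→5·11+16≡19=t; e(4)→5·4+16≡10=k (all mod 26).

chqvtk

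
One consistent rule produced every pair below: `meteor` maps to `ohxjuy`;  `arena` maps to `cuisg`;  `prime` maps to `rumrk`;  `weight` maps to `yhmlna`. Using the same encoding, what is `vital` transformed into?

Letter i (0-indexed) is shifted by i+2, so successive shifts are 2, 3, 4, ….
On vital: v+2=x, i+3=l, t+4=x, a+5=f, l+6=r.

xlxfr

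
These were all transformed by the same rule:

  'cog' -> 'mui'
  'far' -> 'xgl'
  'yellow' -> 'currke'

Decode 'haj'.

The output letters match the input read backwards, each shifted +6: cog reversed is goc. Read the word backwards and shift each letter +6.
Decoding haj: shift back: h−6=b, a−6=u, j−6=d → bud; then reverse → dub.

dub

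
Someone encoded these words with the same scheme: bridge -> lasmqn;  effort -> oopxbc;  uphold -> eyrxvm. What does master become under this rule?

Shifts by position in bridge: pos 0: b→l (+10), pos 1: r→a (+9), pos 2: i→s (+10), pos 3: d→m (+9) — repeating every 2. A repeating key of period 2 is used — shifts +10, +9 over and over.
Applying it to master: m+10=w, a+9=j, s+10=c, t+9=c, e+10=o, r+9=a.

wjccoa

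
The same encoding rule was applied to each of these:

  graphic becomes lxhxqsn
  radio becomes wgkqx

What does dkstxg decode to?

In graphic: g→l is +5, r→x is +6, a→h is +7, p→x is +8 — the shift increases by 1 each position. The shift increases by 1 at each position, starting from +5: 5, 6, 7, ….
Decoding dkstxg: d−5=y, k−6=e, s−7=l, t−8=l, x−9=o, g−10=w.

yellow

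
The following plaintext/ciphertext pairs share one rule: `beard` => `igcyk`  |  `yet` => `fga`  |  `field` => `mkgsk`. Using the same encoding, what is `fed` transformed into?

mgk

Vowels shift forward by 2 and consonants shift forward by 7.
For fed: f(cons)+7=m, e(vowel)+2=g, d(cons)+7=k.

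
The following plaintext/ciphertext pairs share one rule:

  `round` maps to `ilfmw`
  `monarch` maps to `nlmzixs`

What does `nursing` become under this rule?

mfihrmt

Each pair mirrors across the alphabet (r↔i, o↔l, u↔f): positions sum to 25. This is the alphabet-reversal cipher (Atbash): a becomes z, b becomes y, etc.
For nursing: n↔m, u↔f, r↔i, s↔h, i↔r, n↔m, g↔t.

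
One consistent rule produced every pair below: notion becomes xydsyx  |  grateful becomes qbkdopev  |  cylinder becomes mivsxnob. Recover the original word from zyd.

pot

Compare letters: n→x is +10, o→y is +10, t→d is +10 — a constant shift. It's a constant shift of +10 (ROT10).
Reversing it on zyd: z−10=p, y−10=o, d−10=t.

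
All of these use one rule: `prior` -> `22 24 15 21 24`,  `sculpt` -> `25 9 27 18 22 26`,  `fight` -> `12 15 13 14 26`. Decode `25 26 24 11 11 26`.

street

Each letter is replaced by its alphabet position (a=1..z=26) + 6.
Reversing it on 25 26 24 11 11 26: 25→(25−6)÷1=19=s, 26→(26−6)÷1=20=t, 24→(24−6)÷1=18=r, 11→(11−6)÷1=5=e, 11→(11−6)÷1=5=e, 26→(26−6)÷1=20=t.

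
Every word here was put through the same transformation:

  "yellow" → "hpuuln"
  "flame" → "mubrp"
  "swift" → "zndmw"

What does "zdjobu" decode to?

This is an affine cipher: with a=0,…,z=25, each position x becomes (23x+1) mod 26.
Undoing it on zdjobu: z(25)→17·(25−1)≡18=s; d(3)→17·(3−1)≡8=i; j(9)→17·(9−1)≡6=g; o(14)→17·(14−1)≡13=n; b(1)→17·(1−1)≡0=a; u(20)→17·(20−1)≡11=l (all mod 26).

signal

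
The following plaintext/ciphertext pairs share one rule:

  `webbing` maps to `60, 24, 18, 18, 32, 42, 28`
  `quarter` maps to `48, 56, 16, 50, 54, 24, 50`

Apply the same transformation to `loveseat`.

38, 44, 58, 24, 52, 24, 16, 54

w(#23)→60 and e(#5)→24: differences scale by 2, so n = 2·pos + 14. Each letter becomes 2×(its alphabet position, a=1..z=26) + 14.
For loveseat: l=12→38, o=15→44, v=22→58, e=5→24, s=19→52, e=5→24, a=1→16, t=20→54.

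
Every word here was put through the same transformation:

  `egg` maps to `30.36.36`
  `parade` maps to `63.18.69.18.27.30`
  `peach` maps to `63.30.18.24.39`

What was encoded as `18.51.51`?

Each letter becomes 3×(its alphabet position, a=1..z=26) + 15.
Decoding 18.51.51: 18→(18−15)÷3=1=a, 51→(51−15)÷3=12=l, 51→(51−15)÷3=12=l.

all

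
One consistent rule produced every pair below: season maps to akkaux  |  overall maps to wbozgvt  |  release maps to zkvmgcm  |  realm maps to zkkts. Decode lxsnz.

Shifts by position in season: pos 0: s→a (+8), pos 1: e→k (+6), pos 2: a→k (+10), pos 3: s→a (+8), pos 4: o→u (+6), pos 5: n→x (+10) — repeating every 3. A repeating key of period 3 is used — shifts +8, +6, +10 over and over.
Reversing it on lxsnz: l−8=d, x−6=r, s−10=i, n−8=f, z−6=t.

drift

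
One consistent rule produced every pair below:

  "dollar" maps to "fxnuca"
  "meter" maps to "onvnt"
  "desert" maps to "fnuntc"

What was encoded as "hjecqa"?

Shifts by position in dollar: pos 0: d→f (+2), pos 1: o→x (+9), pos 2: l→n (+2), pos 3: l→u (+9) — repeating every 2. The shifts repeat in a cycle of length 2: positions 0,1,… shift by +2, +9, then the pattern repeats.
Undoing it on hjecqa: h−2=f, j−9=a, e−2=c, c−9=t, q−2=o, a−9=r.

factor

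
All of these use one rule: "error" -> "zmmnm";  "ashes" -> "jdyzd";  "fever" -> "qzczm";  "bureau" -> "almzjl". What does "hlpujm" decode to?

guitar

e(4)→z(25) and r(17)→m(12) fit y≡17x+9 (mod 26); the inverse of 17 mod 26 is 23. Treating letters as 0–25, the rule is x ↦ 17x + 9 (mod 26).
Decoding hlpujm: h(7)→23·(7−9)≡6=g; l(11)→23·(11−9)≡20=u; p(15)→23·(15−9)≡8=i; u(20)→23·(20−9)≡19=t; j(9)→23·(9−9)≡0=a; m(12)→23·(12−9)≡17=r (all mod 26).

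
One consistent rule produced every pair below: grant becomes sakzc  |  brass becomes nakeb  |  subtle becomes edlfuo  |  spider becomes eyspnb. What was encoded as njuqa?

baker

Shifts by position in grant: pos 0: g→s (+12), pos 1: r→a (+9), pos 2: a→k (+10), pos 3: n→z (+12), pos 4: t→c (+9) — repeating every 3. It's a Vigenère-style cipher with numeric key [12,9,10]: position i shifts by key[i mod 3].
Decoding njuqa: n−12=b, j−9=a, u−10=k, q−12=e, a−9=r.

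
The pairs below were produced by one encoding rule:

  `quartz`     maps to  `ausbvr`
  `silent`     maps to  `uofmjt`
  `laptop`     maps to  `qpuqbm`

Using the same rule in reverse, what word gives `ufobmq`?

The output letters match the input read backwards, each shifted +1: quartz reversed is ztrauq. Two steps: reverse the string, then apply a Caesar shift of +1.
Decoding ufobmq: shift back: u−1=t, f−1=e, o−1=n, b−1=a, m−1=l, q−1=p → tenalp; then reverse → planet.

planet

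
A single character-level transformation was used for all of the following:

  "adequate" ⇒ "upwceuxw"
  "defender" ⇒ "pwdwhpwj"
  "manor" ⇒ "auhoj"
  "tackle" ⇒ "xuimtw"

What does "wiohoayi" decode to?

a(0)→u(20) and d(3)→p(15) fit y≡7x+20 (mod 26); the inverse of 7 mod 26 is 15. Each letter's alphabet position (a=0..z=25) is mapped through 7·x+20 mod 26 — an affine cipher.
Decoding wiohoayi: w(22)→15·(22−20)≡4=e; i(8)→15·(8−20)≡2=c; o(14)→15·(14−20)≡14=o; h(7)→15·(7−20)≡13=n; o(14)→15·(14−20)≡14=o; a(0)→15·(0−20)≡12=m; y(24)→15·(24−20)≡8=i; i(8)→15·(8−20)≡2=c (all mod 26).

economic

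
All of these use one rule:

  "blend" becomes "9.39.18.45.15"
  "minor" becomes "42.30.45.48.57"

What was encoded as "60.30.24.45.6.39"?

With a=1..z=26, the number is 3·pos + 3.
Decoding 60.30.24.45.6.39: 60→(60−3)÷3=19=s, 30→(30−3)÷3=9=i, 24→(24−3)÷3=7=g, 45→(45−3)÷3=14=n, 6→(6−3)÷3=1=a, 39→(39−3)÷3=12=l.

signal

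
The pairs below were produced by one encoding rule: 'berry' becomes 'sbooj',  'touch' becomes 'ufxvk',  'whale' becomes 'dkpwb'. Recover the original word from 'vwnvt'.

click

b(1)→s(18) and e(4)→b(1) fit y≡3x+15 (mod 26); the inverse of 3 mod 26 is 9. Treating letters as 0–25, the rule is x ↦ 3x + 15 (mod 26).
Decoding vwnvt: v(21)→9·(21−15)≡2=c; w(22)→9·(22−15)≡11=l; n(13)→9·(13−15)≡8=i; v(21)→9·(21−15)≡2=c; t(19)→9·(19−15)≡10=k (all mod 26).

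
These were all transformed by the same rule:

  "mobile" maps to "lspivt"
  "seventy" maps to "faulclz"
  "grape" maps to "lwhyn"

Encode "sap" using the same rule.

The output letters match the input read backwards, each shifted +7: mobile reversed is elibom. Read the word backwards and shift each letter +7.
Applying it to sap: reverse → pas; then shift: p+7=w, a+7=h, s+7=z.

whz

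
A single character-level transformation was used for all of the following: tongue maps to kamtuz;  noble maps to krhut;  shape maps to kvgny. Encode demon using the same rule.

Two steps: reverse the string, then apply a Caesar shift of +6.
For demon: reverse → nomed; then shift: n+6=t, o+6=u, m+6=s, e+6=k, d+6=j.

tuskj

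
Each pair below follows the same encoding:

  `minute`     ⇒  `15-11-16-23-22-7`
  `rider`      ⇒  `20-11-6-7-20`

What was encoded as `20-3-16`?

ran

m is letter #13 and maps to 15: an offset of 2. The number is (letter's place in the alphabet, a=1) + 2.
Undoing it on 20-3-16: 20→(20−2)÷1=18=r, 3→(3−2)÷1=1=a, 16→(16−2)÷1=14=n.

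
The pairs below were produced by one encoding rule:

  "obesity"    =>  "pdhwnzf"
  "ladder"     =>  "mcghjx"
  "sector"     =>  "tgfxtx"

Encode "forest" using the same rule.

gquixz

In obesity: o→p is +1, b→d is +2, e→h is +3, s→w is +4 — the shift increases by 1 each position. Each letter shifts forward by (position + 1), i.e. 1, 2, 3, … — the shift grows by one for each successive letter.
For forest: f+1=g, o+2=q, r+3=u, e+4=i, s+5=x, t+6=z.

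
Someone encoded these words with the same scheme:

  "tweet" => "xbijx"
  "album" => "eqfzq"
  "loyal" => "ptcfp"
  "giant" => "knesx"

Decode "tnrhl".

Shifts by position in tweet: pos 0: t→x (+4), pos 1: w→b (+5), pos 2: e→i (+4), pos 3: e→j (+5) — repeating every 2. The shifts repeat in a cycle of length 2: positions 0,1,… shift by +4, +5, then the pattern repeats.
Reversing it on tnrhl: t−4=p, n−5=i, r−4=n, h−5=c, l−4=h.

pinch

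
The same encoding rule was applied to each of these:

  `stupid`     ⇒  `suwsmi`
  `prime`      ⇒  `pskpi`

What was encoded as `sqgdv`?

In stupid: s→s is +0, t→u is +1, u→w is +2, p→s is +3 — the shift increases by 1 each position. Letter i (0-indexed) is shifted by i+0, so successive shifts are 0, 1, 2, ….
Decoding sqgdv: s−0=s, q−1=p, g−2=e, d−3=a, v−4=r.

spear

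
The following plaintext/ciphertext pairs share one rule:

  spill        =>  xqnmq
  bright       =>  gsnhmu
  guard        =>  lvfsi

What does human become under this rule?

mvrbs

Shifts by position in spill: pos 0: s→x (+5), pos 1: p→q (+1), pos 2: i→n (+5), pos 3: l→m (+1) — repeating every 2. A repeating key of period 2 is used — shifts +5, +1 over and over.
On human: h+5=m, u+1=v, m+5=r, a+1=b, n+5=s.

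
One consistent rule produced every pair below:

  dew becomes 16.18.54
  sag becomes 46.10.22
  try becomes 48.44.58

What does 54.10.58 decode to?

way

d(#4)→16 and e(#5)→18: differences scale by 2, so n = 2·pos + 8. With a=1..z=26, the number is 2·pos + 8.
Undoing it on 54.10.58: 54→(54−8)÷2=23=w, 10→(10−8)÷2=1=a, 58→(58−8)÷2=25=y.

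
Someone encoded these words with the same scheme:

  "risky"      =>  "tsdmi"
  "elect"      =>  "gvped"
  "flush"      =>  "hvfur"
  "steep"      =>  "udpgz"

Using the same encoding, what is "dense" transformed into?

foyuo

Shifts by position in risky: pos 0: r→t (+2), pos 1: i→s (+10), pos 2: s→d (+11), pos 3: k→m (+2), pos 4: y→i (+10) — repeating every 3. A repeating key of period 3 is used — shifts +2, +10, +11 over and over.
For dense: d+2=f, e+10=o, n+11=y, s+2=u, e+10=o.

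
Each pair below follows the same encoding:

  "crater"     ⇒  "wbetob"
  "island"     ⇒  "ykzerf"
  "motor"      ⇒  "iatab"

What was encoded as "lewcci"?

c(2)→w(22) and r(17)→b(1) fit y≡9x+4 (mod 26); the inverse of 9 mod 26 is 3. This is an affine cipher: with a=0,…,z=25, each position x becomes (9x+4) mod 26.
Reversing it on lewcci: l(11)→3·(11−4)≡21=v; e(4)→3·(4−4)≡0=a; w(22)→3·(22−4)≡2=c; c(2)→3·(2−4)≡20=u; c(2)→3·(2−4)≡20=u; i(8)→3·(8−4)≡12=m (all mod 26).

vacuum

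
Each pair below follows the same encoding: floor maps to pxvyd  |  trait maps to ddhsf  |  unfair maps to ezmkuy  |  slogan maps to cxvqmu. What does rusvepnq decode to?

hillside

It's a Vigenère-style cipher with numeric key [10,12,7]: position i shifts by key[i mod 3].
Reversing it on rusvepnq: r−10=h, u−12=i, s−7=l, v−10=l, e−12=s, p−7=i, n−10=d, q−12=e.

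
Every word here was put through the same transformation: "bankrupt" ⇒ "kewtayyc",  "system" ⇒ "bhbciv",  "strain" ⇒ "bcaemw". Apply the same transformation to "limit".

umvmc

The shift depends on letter class: consonant b→k is +9, but vowel a→e is +4. Vowels shift forward by 4 and consonants shift forward by 9.
Applying it to limit: l(cons)+9=u, i(vowel)+4=m, m(cons)+9=v, i(vowel)+4=m, t(cons)+9=c.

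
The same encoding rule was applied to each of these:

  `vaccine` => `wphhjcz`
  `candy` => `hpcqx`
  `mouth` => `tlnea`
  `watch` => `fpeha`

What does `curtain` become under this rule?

hnmepjc

Treating letters as 0–25, the rule is x ↦ 9x + 15 (mod 26).
Applying it to curtain: c(2)→9·2+15≡7=h; u(20)→9·20+15≡13=n; r(17)→9·17+15≡12=m; t(19)→9·19+15≡4=e; a(0)→9·0+15≡15=p; i(8)→9·8+15≡9=j; n(13)→9·13+15≡2=c (all mod 26).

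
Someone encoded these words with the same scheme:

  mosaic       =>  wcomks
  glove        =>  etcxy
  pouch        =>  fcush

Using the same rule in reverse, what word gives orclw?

Each letter's alphabet position (a=0..z=25) is mapped through 3·x+12 mod 26 — an affine cipher.
Decoding orclw: o(14)→9·(14−12)≡18=s; r(17)→9·(17−12)≡19=t; c(2)→9·(2−12)≡14=o; l(11)→9·(11−12)≡17=r; w(22)→9·(22−12)≡12=m (all mod 26).

storm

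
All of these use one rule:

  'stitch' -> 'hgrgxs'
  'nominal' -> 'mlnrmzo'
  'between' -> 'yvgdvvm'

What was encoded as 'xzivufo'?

careful

Each pair mirrors across the alphabet (s↔h, t↔g, i↔r): positions sum to 25. Letters are reflected about the middle of the alphabet (position → 25−position): Atbash.
Undoing it on xzivufo: x↔c, z↔a, i↔r, v↔e, u↔f, f↔u, o↔l.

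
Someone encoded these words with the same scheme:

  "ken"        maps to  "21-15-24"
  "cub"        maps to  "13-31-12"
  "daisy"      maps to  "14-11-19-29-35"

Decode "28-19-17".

Letters become their 1-based position plus 10 (so a→11, b→12, …).
Reversing it on 28-19-17: 28→(28−10)÷1=18=r, 19→(19−10)÷1=9=i, 17→(17−10)÷1=7=g.

rig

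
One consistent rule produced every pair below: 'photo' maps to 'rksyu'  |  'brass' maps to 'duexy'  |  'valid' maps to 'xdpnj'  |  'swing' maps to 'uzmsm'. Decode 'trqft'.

In photo: p→r is +2, h→k is +3, o→s is +4, t→y is +5 — the shift increases by 1 each position. Each letter shifts forward by (position + 2), i.e. 2, 3, 4, … — the shift grows by one for each successive letter.
Decoding trqft: t−2=r, r−3=o, q−4=m, f−5=a, t−6=n.

roman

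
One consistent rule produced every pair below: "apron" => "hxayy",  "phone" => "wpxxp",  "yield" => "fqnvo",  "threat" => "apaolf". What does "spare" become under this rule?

zxjbp

In apron: a→h is +7, p→x is +8, r→a is +9, o→y is +10 — the shift increases by 1 each position. The shift increases by 1 at each position, starting from +7: 7, 8, 9, ….
Applying it to spare: s+7=z, p+8=x, a+9=j, r+10=b, e+11=p.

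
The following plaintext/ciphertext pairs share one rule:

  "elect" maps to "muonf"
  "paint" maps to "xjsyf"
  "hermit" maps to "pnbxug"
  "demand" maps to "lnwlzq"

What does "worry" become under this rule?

Each letter shifts forward by (position + 8), i.e. 8, 9, 10, … — the shift grows by one for each successive letter.
Applying it to worry: w+8=e, o+9=x, r+10=b, r+11=c, y+12=k.

exbck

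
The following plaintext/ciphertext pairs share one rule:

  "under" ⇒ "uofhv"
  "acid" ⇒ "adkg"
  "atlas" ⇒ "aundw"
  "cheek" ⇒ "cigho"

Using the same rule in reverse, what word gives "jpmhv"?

In under: u→u is +0, n→o is +1, d→f is +2, e→h is +3 — the shift increases by 1 each position. Each letter shifts forward by its position index (0, 1, 2, …) — the shift grows by one for each successive letter.
Decoding jpmhv: j−0=j, p−1=o, m−2=k, h−3=e, v−4=r.

joker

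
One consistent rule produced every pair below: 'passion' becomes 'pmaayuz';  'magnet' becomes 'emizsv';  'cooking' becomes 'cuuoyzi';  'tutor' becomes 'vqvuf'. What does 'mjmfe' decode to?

alarm

p(15)→p(15) and a(0)→m(12) fit y≡21x+12 (mod 26); the inverse of 21 mod 26 is 5. Treating letters as 0–25, the rule is x ↦ 21x + 12 (mod 26).
Decoding mjmfe: m(12)→5·(12−12)≡0=a; j(9)→5·(9−12)≡11=l; m(12)→5·(12−12)≡0=a; f(5)→5·(5−12)≡17=r; e(4)→5·(4−12)≡12=m (all mod 26).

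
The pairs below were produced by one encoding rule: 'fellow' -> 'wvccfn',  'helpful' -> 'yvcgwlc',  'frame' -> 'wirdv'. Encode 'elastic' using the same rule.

vcrjkzt

Each letter is shifted forward by 17 in the alphabet (a Caesar shift of +17).
For elastic: e+17=v, l+17=c, a+17=r, s+17=j, t+17=k, i+17=z, c+17=t.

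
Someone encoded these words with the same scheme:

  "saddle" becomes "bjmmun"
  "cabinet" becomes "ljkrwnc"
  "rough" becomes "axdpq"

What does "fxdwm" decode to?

wound

Compare letters: s→b is +9, a→j is +9, d→m is +9 — a constant shift. Each letter is shifted forward by 9 in the alphabet (a Caesar shift of +9).
Undoing it on fxdwm: f−9=w, x−9=o, d−9=u, w−9=n, m−9=d.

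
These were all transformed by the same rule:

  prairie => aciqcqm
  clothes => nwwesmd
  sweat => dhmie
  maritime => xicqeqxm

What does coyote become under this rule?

The shift depends on letter class: consonant p→a is +11, but vowel a→i is +8. The rule splits by letter class: vowels +8, consonants +11.
On coyote: c(cons)+11=n, o(vowel)+8=w, y(cons)+11=j, o(vowel)+8=w, t(cons)+11=e, e(vowel)+8=m.

nwjwem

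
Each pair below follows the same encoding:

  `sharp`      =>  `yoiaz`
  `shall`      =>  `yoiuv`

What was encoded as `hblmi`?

In sharp: s→y is +6, h→o is +7, a→i is +8, r→a is +9 — the shift increases by 1 each position. Letter i (0-indexed) is shifted by i+6, so successive shifts are 6, 7, 8, ….
Reversing it on hblmi: h−6=b, b−7=u, l−8=d, m−9=d, i−10=y.

buddy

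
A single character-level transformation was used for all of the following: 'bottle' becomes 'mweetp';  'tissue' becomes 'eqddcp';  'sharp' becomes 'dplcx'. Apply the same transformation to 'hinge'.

sqyrm

Shifts by position in bottle: pos 0: b→m (+11), pos 1: o→w (+8), pos 2: t→e (+11), pos 3: t→e (+11), pos 4: l→t (+8), pos 5: e→p (+11) — repeating every 3. The shifts repeat in a cycle of length 3: positions 0,1,… shift by +11, +8, +11, then the pattern repeats.
Applying it to hinge: h+11=s, i+8=q, n+11=y, g+11=r, e+8=m.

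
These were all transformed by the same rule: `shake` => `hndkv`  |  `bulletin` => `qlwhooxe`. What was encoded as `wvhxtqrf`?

The output letters match the input read backwards, each shifted +3: shake reversed is ekahs. Read the word backwards and shift each letter +3.
Undoing it on wvhxtqrf: shift back: w−3=t, v−3=s, h−3=e, x−3=u, t−3=q, q−3=n, r−3=o, f−3=c → tseuqnoc; then reverse → conquest.

conquest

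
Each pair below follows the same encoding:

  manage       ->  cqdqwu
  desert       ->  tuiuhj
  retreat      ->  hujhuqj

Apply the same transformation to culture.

skbjkhu

Compare letters: m→c is +16, a→q is +16, n→d is +16 — a constant shift. It's a constant shift of +16 (ROT16).
Applying it to culture: c+16=s, u+16=k, l+16=b, t+16=j, u+16=k, r+16=h, e+16=u.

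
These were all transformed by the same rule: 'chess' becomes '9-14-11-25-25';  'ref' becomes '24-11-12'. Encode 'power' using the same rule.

22-21-29-11-24

c is letter #3 and maps to 9: an offset of 6. Letters become their 1-based position plus 6 (so a→7, b→8, …).
For power: p=16→22, o=15→21, w=23→29, e=5→11, r=18→24.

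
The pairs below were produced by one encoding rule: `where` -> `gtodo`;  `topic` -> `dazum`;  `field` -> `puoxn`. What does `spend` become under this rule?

Shifts by position in where: pos 0: w→g (+10), pos 1: h→t (+12), pos 2: e→o (+10), pos 3: r→d (+12) — repeating every 2. The shifts repeat in a cycle of length 2: positions 0,1,… shift by +10, +12, then the pattern repeats.
Applying it to spend: s+10=c, p+12=b, e+10=o, n+12=z, d+10=n.

cbozn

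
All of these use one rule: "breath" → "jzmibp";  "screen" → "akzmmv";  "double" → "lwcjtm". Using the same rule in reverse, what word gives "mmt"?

eel

Compare letters: b→j is +8, r→z is +8, e→m is +8 — a constant shift. Every letter moves 8 places later in the alphabet, wrapping around z→a.
Reversing it on mmt: m−8=e, m−8=e, t−8=l.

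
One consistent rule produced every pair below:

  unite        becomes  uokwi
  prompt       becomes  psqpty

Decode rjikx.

right

In unite: u→u is +0, n→o is +1, i→k is +2, t→w is +3 — the shift increases by 1 each position. Each letter shifts forward by its position index (0, 1, 2, …) — the shift grows by one for each successive letter.
Reversing it on rjikx: r−0=r, j−1=i, i−2=g, k−3=h, x−4=t.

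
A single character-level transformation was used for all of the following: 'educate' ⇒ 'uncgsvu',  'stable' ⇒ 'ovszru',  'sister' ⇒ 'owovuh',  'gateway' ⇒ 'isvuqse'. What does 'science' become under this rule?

ogwufgu

e(4)→u(20) and d(3)→n(13) fit y≡7x+18 (mod 26); the inverse of 7 mod 26 is 15. Each letter's alphabet position (a=0..z=25) is mapped through 7·x+18 mod 26 — an affine cipher.
On science: s(18)→7·18+18≡14=o; c(2)→7·2+18≡6=g; i(8)→7·8+18≡22=w; e(4)→7·4+18≡20=u; n(13)→7·13+18≡5=f; c(2)→7·2+18≡6=g; e(4)→7·4+18≡20=u (all mod 26).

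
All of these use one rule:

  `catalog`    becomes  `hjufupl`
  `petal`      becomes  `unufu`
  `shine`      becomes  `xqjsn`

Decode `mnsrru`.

The shifts repeat in a cycle of length 3: positions 0,1,… shift by +5, +9, +1, then the pattern repeats.
Decoding mnsrru: m−5=h, n−9=e, s−1=r, r−5=m, r−9=i, u−1=t.

hermit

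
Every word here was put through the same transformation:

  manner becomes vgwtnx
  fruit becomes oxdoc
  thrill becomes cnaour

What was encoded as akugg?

relax

It's a Vigenère-style cipher with numeric key [9,6]: position i shifts by key[i mod 2].
Decoding akugg: a−9=r, k−6=e, u−9=l, g−6=a, g−9=x.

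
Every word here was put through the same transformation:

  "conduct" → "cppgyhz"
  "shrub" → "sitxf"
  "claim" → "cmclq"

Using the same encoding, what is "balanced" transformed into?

bbndrhkk

In conduct: c→c is +0, o→p is +1, n→p is +2, d→g is +3 — the shift increases by 1 each position. Each letter shifts forward by its position index (0, 1, 2, …) — the shift grows by one for each successive letter.
Applying it to balanced: b+0=b, a+1=b, l+2=n, a+3=d, n+4=r, c+5=h, e+6=k, d+7=k.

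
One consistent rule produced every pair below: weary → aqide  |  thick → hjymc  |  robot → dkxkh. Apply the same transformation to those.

hjksq

w(22)→a(0) and e(4)→q(16) fit y≡15x+8 (mod 26); the inverse of 15 mod 26 is 7. Treating letters as 0–25, the rule is x ↦ 15x + 8 (mod 26).
On those: t(19)→15·19+8≡7=h; h(7)→15·7+8≡9=j; o(14)→15·14+8≡10=k; s(18)→15·18+8≡18=s; e(4)→15·4+8≡16=q (all mod 26).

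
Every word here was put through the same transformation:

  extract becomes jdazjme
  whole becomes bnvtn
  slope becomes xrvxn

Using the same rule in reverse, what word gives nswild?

impact

In extract: e→j is +5, x→d is +6, t→a is +7, r→z is +8 — the shift increases by 1 each position. Letter i (0-indexed) is shifted by i+5, so successive shifts are 5, 6, 7, ….
Decoding nswild: n−5=i, s−6=m, w−7=p, i−8=a, l−9=c, d−10=t.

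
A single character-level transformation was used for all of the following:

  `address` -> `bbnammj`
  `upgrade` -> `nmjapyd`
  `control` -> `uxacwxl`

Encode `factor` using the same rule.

Two steps: reverse the string, then apply a Caesar shift of +9.
On factor: reverse → rotcaf; then shift: r+9=a, o+9=x, t+9=c, c+9=l, a+9=j, f+9=o.

axcljo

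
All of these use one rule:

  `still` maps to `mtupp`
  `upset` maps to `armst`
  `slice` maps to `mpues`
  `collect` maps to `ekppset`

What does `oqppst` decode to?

wallet

Each letter's alphabet position (a=0..z=25) is mapped through 7·x+16 mod 26 — an affine cipher.
Reversing it on oqppst: o(14)→15·(14−16)≡22=w; q(16)→15·(16−16)≡0=a; p(15)→15·(15−16)≡11=l; p(15)→15·(15−16)≡11=l; s(18)→15·(18−16)≡4=e; t(19)→15·(19−16)≡19=t (all mod 26).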